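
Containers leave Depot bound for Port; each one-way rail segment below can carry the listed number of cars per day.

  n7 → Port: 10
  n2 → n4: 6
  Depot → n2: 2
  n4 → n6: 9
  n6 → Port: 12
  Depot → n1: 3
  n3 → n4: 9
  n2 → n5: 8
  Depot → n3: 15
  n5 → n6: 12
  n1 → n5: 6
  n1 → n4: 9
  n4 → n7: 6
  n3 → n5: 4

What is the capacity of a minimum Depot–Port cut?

Augment Depot→n1→n4→n6→Port: bottleneck 3, flow now 3.
Augment Depot→n2→n4→n6→Port: bottleneck 2, flow now 5.
Augment Depot→n3→n4→n6→Port: bottleneck 4, flow now 9.
Augment Depot→n3→n4→n7→Port: bottleneck 5, flow now 14.
Augment Depot→n3→n5→n6→Port: bottleneck 3, flow now 17.
Augment Depot→n3→n5→n6→n4→n7→Port: bottleneck 1, flow now 18. (uses reverse residual edge)
No augmenting path remains; maximum flow = 18.
By max-flow min-cut, the minimum cut capacity equals the max flow.
In the residual graph, reachable from Depot: {Depot, n3}.
Min-cut edges: Depot→n1 (3), Depot→n2 (2), n3→n4 (9), n3→n5 (4); capacity 3 + 2 + 9 + 4 = 18.

18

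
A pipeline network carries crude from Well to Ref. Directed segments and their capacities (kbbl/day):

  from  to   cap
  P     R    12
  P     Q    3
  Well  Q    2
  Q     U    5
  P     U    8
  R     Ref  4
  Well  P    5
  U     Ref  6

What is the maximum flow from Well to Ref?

7

Augment Well→P→R→Ref: bottleneck 4, flow now 4.
Augment Well→P→U→Ref: bottleneck 1, flow now 5.
Augment Well→Q→U→Ref: bottleneck 2, flow now 7.
No augmenting path remains; maximum flow = 7.
In the residual graph, reachable from Well: {Well}.
Min-cut edges: Well→P (5), Well→Q (2); capacity 5 + 2 = 7.
This cut is saturated, so no flow can exceed 7.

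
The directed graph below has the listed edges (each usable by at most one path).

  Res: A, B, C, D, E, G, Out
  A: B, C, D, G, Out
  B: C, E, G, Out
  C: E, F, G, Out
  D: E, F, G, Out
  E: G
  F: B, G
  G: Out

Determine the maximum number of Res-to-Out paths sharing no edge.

Assign every edge capacity 1; by Menger, the answer equals the max flow.
Path Res→Out (+1); total 1.
Path Res→A→Out (+1); total 2.
Path Res→B→Out (+1); total 3.
Path Res→C→Out (+1); total 4.
Path Res→D→Out (+1); total 5.
Path Res→G→Out (+1); total 6.
No residual Res→Out path; max flow = 6.
Certifying cut of size 6: {G→Out, Res→A, Res→B, Res→C, Res→D, Res→Out}.

6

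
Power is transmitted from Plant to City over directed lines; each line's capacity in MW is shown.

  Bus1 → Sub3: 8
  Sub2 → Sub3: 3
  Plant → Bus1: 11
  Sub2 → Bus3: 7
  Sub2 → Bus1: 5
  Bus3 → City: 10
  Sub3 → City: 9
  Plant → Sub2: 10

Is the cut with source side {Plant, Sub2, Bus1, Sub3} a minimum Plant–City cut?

Yes — it is a minimum cut (capacity 16).

Given cut capacity: 7 + 9 = 16.
Augment Plant→Sub2→Bus3→City: bottleneck 7, flow now 7.
Augment Plant→Sub2→Sub3→City: bottleneck 3, flow now 10.
Augment Plant→Bus1→Sub3→City: bottleneck 6, flow now 16.
No augmenting path remains; maximum flow = 16.
Cut capacity 16 equals the max flow, so it is a minimum cut.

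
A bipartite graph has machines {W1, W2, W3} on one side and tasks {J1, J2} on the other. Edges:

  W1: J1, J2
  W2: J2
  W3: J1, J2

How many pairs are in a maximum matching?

Unit-capacity flow: source→left, listed edges, right→sink; max matching = max flow.
Augmenting path W1→J1 (+1); matched 1.
Augmenting path W2→J2 (+1); matched 2.
No augmenting path remains; maximum matching = 2.
König certificate: {J1, J2} is a vertex cover of size 2 (every listed pair touches it), so no matching can be larger.

2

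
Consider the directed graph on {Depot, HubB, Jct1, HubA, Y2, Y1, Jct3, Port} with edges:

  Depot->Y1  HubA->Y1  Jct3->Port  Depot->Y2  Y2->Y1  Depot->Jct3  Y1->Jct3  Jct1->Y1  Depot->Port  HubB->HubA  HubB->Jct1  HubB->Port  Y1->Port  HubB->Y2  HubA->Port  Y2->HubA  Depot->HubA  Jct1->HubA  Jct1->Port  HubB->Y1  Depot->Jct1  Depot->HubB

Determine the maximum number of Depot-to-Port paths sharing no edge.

Assign every edge capacity 1; by Menger, the answer equals the max flow.
Path Depot→Port (+1); total 1.
Path Depot→HubB→Port (+1); total 2.
Path Depot→Jct1→Port (+1); total 3.
Path Depot→HubA→Port (+1); total 4.
Path Depot→Y1→Port (+1); total 5.
Path Depot→Jct3→Port (+1); total 6.
No residual Depot→Port path; max flow = 6.
Certifying cut of size 6: {Depot→HubB, Depot→Jct1, Depot→Port, HubA→Port, Jct3→Port, Y1→Port}.

6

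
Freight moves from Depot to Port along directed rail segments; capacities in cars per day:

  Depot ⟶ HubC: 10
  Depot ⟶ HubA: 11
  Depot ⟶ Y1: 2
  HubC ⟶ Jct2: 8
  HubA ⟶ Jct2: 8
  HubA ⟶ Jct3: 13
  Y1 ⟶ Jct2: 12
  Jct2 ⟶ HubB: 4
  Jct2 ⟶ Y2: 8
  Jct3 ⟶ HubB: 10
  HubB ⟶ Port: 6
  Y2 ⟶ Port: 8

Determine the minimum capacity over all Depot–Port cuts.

Augment Depot→HubC→Jct2→HubB→Port: bottleneck 4, flow now 4.
Augment Depot→HubC→Jct2→Y2→Port: bottleneck 4, flow now 8.
Augment Depot→HubA→Jct2→Y2→Port: bottleneck 4, flow now 12.
Augment Depot→HubA→Jct3→HubB→Port: bottleneck 2, flow now 14.
No augmenting path remains; maximum flow = 14.
By max-flow min-cut, the minimum cut capacity equals the max flow.
In the residual graph, reachable from Depot: {Depot, HubC, HubA, Y1, Jct2, Jct3, HubB}.
Min-cut edges: Jct2→Y2 (8), HubB→Port (6); capacity 8 + 6 = 14.

14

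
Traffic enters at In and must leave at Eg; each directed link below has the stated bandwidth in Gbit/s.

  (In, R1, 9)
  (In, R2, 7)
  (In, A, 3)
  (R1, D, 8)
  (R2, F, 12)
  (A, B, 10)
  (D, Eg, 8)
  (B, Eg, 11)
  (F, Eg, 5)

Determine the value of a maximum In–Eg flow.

Augment In→R1→D→Eg: bottleneck 8, flow now 8.
Augment In→R2→F→Eg: bottleneck 5, flow now 13.
Augment In→A→B→Eg: bottleneck 3, flow now 16.
No augmenting path remains; maximum flow = 16.
In the residual graph, reachable from In: {In, R1, R2, F}.
Min-cut edges: In→A (3), R1→D (8), F→Eg (5); capacity 3 + 8 + 5 = 16.
This cut is saturated, so no flow can exceed 16.

16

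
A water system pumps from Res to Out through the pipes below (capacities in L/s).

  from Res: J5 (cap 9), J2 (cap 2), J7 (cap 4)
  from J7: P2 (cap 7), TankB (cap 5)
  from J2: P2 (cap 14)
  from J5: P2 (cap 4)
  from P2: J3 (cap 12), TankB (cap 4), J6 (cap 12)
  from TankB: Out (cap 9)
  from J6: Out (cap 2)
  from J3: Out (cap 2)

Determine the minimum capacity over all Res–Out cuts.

10

Augment Res→J7→TankB→Out: bottleneck 4, flow now 4.
Augment Res→J2→P2→TankB→Out: bottleneck 2, flow now 6.
Augment Res→J5→P2→TankB→Out: bottleneck 2, flow now 8.
Augment Res→J5→P2→J6→Out: bottleneck 2, flow now 10.
No augmenting path remains; maximum flow = 10.
By max-flow min-cut, the minimum cut capacity equals the max flow.
In the residual graph, reachable from Res: {Res, J5}.
Min-cut edges: Res→J7 (4), Res→J2 (2), J5→P2 (4); capacity 4 + 2 + 4 = 10.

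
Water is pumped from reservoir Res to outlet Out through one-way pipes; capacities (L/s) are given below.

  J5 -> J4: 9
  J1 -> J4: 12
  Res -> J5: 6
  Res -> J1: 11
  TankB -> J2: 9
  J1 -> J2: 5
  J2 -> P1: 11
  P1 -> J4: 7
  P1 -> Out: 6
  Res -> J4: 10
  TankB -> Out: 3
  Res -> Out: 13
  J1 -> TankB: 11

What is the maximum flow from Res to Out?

Augment Res→Out: bottleneck 13, flow now 13.
Augment Res→J1→TankB→Out: bottleneck 3, flow now 16.
Augment Res→J1→J2→P1→Out: bottleneck 5, flow now 21.
Augment Res→J1→TankB→J2→P1→Out: bottleneck 1, flow now 22.
No augmenting path remains; maximum flow = 22.
In the residual graph, reachable from Res: {Res, J1, TankB, J2, J5, P1, J4}.
Min-cut edges: Res→Out (13), TankB→Out (3), P1→Out (6); capacity 13 + 3 + 6 = 22.
This cut is saturated, so no flow can exceed 22.

22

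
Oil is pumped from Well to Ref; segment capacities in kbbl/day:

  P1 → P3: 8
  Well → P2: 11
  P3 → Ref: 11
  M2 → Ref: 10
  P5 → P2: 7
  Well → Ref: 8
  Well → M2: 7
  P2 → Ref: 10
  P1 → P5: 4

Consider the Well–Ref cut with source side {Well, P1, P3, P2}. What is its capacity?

Edges leaving {Well, P1, P3, P2}: Well→M2 (7), Well→Ref (8), P1→P5 (4), P3→Ref (11), P2→Ref (10).
Cut capacity = 7 + 8 + 4 + 11 + 10 = 40.

40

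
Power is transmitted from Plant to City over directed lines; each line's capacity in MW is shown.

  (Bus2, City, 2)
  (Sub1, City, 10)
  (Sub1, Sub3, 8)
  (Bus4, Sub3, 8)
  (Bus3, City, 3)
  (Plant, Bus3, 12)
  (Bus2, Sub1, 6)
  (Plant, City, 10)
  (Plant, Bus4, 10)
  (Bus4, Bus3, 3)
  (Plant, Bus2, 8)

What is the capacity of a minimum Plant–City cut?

Augment Plant→City: bottleneck 10, flow now 10.
Augment Plant→Bus2→City: bottleneck 2, flow now 12.
Augment Plant→Bus3→City: bottleneck 3, flow now 15.
Augment Plant→Bus2→Sub1→City: bottleneck 6, flow now 21.
No augmenting path remains; maximum flow = 21.
By max-flow min-cut, the minimum cut capacity equals the max flow.
In the residual graph, reachable from Plant: {Plant, Bus4, Bus3, Sub3}.
Min-cut edges: Plant→Bus2 (8), Plant→City (10), Bus3→City (3); capacity 8 + 10 + 3 = 21.

21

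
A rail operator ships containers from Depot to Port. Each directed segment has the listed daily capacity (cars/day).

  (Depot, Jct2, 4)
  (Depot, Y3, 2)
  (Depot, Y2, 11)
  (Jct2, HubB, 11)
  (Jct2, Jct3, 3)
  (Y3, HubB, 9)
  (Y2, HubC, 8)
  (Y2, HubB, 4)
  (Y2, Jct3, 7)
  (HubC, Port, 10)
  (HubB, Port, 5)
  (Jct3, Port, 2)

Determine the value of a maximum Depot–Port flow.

Augment Depot→Jct2→HubB→Port: bottleneck 4, flow now 4.
Augment Depot→Y3→HubB→Port: bottleneck 1, flow now 5.
Augment Depot→Y2→HubC→Port: bottleneck 8, flow now 13.
Augment Depot→Y2→Jct3→Port: bottleneck 2, flow now 15.
No augmenting path remains; maximum flow = 15.
In the residual graph, reachable from Depot: {Depot, Jct2, Y3, Y2, HubB, Jct3}.
Min-cut edges: Y2→HubC (8), HubB→Port (5), Jct3→Port (2); capacity 8 + 5 + 2 = 15.
This cut is saturated, so no flow can exceed 15.

15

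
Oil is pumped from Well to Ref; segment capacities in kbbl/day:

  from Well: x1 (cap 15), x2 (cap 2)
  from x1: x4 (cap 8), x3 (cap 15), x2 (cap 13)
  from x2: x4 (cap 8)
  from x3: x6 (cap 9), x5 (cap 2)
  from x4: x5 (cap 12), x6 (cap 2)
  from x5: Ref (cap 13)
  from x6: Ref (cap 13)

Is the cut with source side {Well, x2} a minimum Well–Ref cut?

No — its capacity is 23, but the minimum cut has capacity 17.

Given cut capacity: 15 + 8 = 23.
Augment Well→x1→x3→x5→Ref: bottleneck 2, flow now 2.
Augment Well→x1→x3→x6→Ref: bottleneck 9, flow now 11.
Augment Well→x1→x4→x5→Ref: bottleneck 4, flow now 15.
Augment Well→x2→x4→x5→Ref: bottleneck 2, flow now 17.
No augmenting path remains; maximum flow = 17.
In the residual graph, reachable from Well: {Well}.
Min-cut edges: Well→x1 (15), Well→x2 (2); capacity 15 + 2 = 17.
Cut capacity 23 exceeds the max flow 17, so it is not minimum.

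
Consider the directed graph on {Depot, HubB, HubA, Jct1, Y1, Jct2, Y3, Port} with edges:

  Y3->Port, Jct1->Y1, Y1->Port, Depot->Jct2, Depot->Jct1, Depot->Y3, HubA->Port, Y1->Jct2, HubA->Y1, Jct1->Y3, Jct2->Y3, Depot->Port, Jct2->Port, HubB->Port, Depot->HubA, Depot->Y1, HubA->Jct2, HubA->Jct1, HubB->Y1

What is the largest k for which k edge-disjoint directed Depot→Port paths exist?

Assign every edge capacity 1; by Menger, the answer equals the max flow.
Path Depot→Port (+1); total 1.
Path Depot→HubA→Port (+1); total 2.
Path Depot→Y1→Port (+1); total 3.
Path Depot→Jct2→Port (+1); total 4.
Path Depot→Y3→Port (+1); total 5.
No residual Depot→Port path; max flow = 5.
Certifying cut of size 5: {Depot→HubA, Depot→Port, Jct2→Port, Y1→Port, Y3→Port}.

5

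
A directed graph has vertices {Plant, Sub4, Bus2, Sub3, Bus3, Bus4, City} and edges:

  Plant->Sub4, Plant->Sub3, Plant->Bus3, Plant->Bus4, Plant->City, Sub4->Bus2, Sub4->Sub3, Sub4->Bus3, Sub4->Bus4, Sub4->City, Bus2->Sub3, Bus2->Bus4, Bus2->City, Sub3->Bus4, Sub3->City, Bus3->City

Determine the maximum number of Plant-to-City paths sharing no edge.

4

Assign every edge capacity 1; by Menger, the answer equals the max flow.
Path Plant→City (+1); total 1.
Path Plant→Sub4→City (+1); total 2.
Path Plant→Sub3→City (+1); total 3.
Path Plant→Bus3→City (+1); total 4.
No residual Plant→City path; max flow = 4.
Certifying cut of size 4: {Plant→Bus3, Plant→City, Plant→Sub3, Plant→Sub4}.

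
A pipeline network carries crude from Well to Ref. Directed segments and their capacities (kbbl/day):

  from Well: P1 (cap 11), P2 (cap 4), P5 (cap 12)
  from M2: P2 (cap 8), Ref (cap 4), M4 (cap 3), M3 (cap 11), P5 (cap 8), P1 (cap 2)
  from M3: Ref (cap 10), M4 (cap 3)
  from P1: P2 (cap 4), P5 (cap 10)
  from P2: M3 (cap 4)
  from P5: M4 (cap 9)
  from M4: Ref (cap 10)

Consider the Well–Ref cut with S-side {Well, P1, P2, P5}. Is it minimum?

Given cut capacity: 4 + 9 = 13.
Augment Well→P2→M3→Ref: bottleneck 4, flow now 4.
Augment Well→P5→M4→Ref: bottleneck 9, flow now 13.
No augmenting path remains; maximum flow = 13.
Cut capacity 13 equals the max flow, so it is a minimum cut.

Yes — it is a minimum cut (capacity 13).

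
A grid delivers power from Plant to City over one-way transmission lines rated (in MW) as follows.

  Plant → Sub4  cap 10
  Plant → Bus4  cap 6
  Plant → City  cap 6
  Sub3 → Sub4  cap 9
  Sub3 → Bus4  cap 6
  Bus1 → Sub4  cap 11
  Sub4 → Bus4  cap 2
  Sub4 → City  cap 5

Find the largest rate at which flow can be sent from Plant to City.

11

Augment Plant→City: bottleneck 6, flow now 6.
Augment Plant→Sub4→City: bottleneck 5, flow now 11.
No augmenting path remains; maximum flow = 11.
In the residual graph, reachable from Plant: {Plant, Sub4, Bus4}.
Min-cut edges: Plant→City (6), Sub4→City (5); capacity 6 + 5 = 11.
This cut is saturated, so no flow can exceed 11.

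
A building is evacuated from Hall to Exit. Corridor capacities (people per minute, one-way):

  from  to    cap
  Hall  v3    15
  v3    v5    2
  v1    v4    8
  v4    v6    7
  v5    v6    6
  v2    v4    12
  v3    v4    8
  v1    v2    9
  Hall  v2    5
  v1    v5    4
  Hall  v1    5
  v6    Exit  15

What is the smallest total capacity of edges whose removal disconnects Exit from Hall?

Augment Hall→v1→v4→v6→Exit: bottleneck 5, flow now 5.
Augment Hall→v2→v4→v6→Exit: bottleneck 2, flow now 7.
Augment Hall→v3→v5→v6→Exit: bottleneck 2, flow now 9.
Augment Hall→v2→v4→v1→v5→v6→Exit: bottleneck 3, flow now 12. (uses reverse residual edge)
Augment Hall→v3→v4→v1→v5→v6→Exit: bottleneck 1, flow now 13. (uses reverse residual edge)
No augmenting path remains; maximum flow = 13.
By max-flow min-cut, the minimum cut capacity equals the max flow.
In the residual graph, reachable from Hall: {Hall, v1, v2, v3, v4}.
Min-cut edges: v1→v5 (4), v3→v5 (2), v4→v6 (7); capacity 4 + 2 + 7 = 13.

13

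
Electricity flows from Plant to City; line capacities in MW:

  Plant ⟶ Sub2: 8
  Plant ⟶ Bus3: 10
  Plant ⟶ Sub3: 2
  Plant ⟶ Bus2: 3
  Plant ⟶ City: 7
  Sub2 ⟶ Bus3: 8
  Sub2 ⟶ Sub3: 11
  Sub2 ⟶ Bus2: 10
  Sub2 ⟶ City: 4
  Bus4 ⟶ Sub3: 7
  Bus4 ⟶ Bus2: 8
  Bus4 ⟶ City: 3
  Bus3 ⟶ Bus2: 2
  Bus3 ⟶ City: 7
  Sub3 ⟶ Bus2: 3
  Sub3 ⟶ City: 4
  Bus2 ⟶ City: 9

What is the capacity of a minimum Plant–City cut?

Augment Plant→City: bottleneck 7, flow now 7.
Augment Plant→Sub2→City: bottleneck 4, flow now 11.
Augment Plant→Bus3→City: bottleneck 7, flow now 18.
Augment Plant→Sub3→City: bottleneck 2, flow now 20.
Augment Plant→Bus2→City: bottleneck 3, flow now 23.
Augment Plant→Sub2→Sub3→City: bottleneck 2, flow now 25.
Augment Plant→Sub2→Bus2→City: bottleneck 2, flow now 27.
Augment Plant→Bus3→Bus2→City: bottleneck 2, flow now 29.
No augmenting path remains; maximum flow = 29.
By max-flow min-cut, the minimum cut capacity equals the max flow.
In the residual graph, reachable from Plant: {Plant, Bus3}.
Min-cut edges: Plant→Sub2 (8), Plant→Sub3 (2), Plant→Bus2 (3), Plant→City (7), Bus3→Bus2 (2), Bus3→City (7); capacity 8 + 2 + 3 + 7 + 2 + 7 = 29.

29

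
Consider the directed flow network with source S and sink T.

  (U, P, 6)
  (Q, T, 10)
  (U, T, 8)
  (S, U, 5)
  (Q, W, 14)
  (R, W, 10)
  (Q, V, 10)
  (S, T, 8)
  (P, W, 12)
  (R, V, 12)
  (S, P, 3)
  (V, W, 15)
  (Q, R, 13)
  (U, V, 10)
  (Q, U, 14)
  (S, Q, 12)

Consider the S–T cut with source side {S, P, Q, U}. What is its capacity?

Edges leaving {S, P, Q, U}: S→T (8), P→W (12), Q→R (13), Q→V (10), Q→W (14), Q→T (10), U→V (10), U→T (8).
Cut capacity = 8 + 12 + 13 + 10 + 14 + 10 + 10 + 8 = 85.

85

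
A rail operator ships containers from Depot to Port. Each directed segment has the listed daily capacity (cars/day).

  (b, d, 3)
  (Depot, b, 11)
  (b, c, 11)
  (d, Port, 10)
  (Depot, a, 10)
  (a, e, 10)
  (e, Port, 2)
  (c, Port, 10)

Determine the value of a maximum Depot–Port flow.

Augment Depot→a→e→Port: bottleneck 2, flow now 2.
Augment Depot→b→c→Port: bottleneck 10, flow now 12.
Augment Depot→b→d→Port: bottleneck 1, flow now 13.
No augmenting path remains; maximum flow = 13.
In the residual graph, reachable from Depot: {Depot, a, e}.
Min-cut edges: Depot→b (11), e→Port (2); capacity 11 + 2 = 13.
This cut is saturated, so no flow can exceed 13.

13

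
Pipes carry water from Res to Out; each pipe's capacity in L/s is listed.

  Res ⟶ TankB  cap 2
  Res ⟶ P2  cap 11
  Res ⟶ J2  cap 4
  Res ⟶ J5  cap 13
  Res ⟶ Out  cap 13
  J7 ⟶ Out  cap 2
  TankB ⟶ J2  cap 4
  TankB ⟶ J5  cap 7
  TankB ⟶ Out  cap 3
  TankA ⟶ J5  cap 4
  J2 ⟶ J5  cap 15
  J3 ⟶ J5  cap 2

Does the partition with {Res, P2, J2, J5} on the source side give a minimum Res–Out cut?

Given cut capacity: 2 + 13 = 15.
Augment Res→Out: bottleneck 13, flow now 13.
Augment Res→TankB→Out: bottleneck 2, flow now 15.
No augmenting path remains; maximum flow = 15.
Cut capacity 15 equals the max flow, so it is a minimum cut.

Yes — it is a minimum cut (capacity 15).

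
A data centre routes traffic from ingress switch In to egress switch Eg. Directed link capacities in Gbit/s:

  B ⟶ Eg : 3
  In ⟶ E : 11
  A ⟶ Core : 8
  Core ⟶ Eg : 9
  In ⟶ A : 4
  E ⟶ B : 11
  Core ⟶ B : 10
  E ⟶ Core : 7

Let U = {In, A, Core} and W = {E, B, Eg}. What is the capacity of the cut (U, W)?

30

Edges leaving {In, A, Core}: In→E (11), Core→B (10), Core→Eg (9).
Cut capacity = 11 + 10 + 9 = 30.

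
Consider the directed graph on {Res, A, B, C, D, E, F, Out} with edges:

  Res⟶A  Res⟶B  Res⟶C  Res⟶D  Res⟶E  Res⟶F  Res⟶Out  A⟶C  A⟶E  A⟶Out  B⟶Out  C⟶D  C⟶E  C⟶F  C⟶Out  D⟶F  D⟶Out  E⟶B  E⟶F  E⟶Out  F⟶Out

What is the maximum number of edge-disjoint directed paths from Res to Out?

7

Assign every edge capacity 1; by Menger, the answer equals the max flow.
Path Res→Out (+1); total 1.
Path Res→A→Out (+1); total 2.
Path Res→B→Out (+1); total 3.
Path Res→C→Out (+1); total 4.
Path Res→D→Out (+1); total 5.
Path Res→E→Out (+1); total 6.
Path Res→F→Out (+1); total 7.
No residual Res→Out path; max flow = 7.
Certifying cut of size 7: {Res→A, Res→B, Res→C, Res→D, Res→E, Res→F, Res→Out}.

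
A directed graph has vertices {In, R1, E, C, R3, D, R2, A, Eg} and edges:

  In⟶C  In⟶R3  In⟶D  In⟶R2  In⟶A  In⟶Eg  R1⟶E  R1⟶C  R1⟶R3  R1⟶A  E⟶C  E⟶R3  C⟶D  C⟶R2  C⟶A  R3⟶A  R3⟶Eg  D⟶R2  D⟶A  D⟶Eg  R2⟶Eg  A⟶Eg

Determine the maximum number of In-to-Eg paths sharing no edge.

Assign every edge capacity 1; by Menger, the answer equals the max flow.
Path In→Eg (+1); total 1.
Path In→R3→Eg (+1); total 2.
Path In→D→Eg (+1); total 3.
Path In→R2→Eg (+1); total 4.
Path In→A→Eg (+1); total 5.
No residual In→Eg path; max flow = 5.
Certifying cut of size 5: {A→Eg, D→Eg, In→Eg, In→R3, R2→Eg}.

5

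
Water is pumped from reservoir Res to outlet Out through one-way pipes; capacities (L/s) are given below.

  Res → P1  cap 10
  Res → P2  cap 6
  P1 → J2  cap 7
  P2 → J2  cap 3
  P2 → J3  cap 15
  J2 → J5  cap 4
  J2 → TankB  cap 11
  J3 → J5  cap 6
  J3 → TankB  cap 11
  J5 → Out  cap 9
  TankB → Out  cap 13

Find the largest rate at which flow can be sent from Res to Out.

13

Augment Res→P1→J2→J5→Out: bottleneck 4, flow now 4.
Augment Res→P1→J2→TankB→Out: bottleneck 3, flow now 7.
Augment Res→P2→J2→TankB→Out: bottleneck 3, flow now 10.
Augment Res→P2→J3→J5→Out: bottleneck 3, flow now 13.
No augmenting path remains; maximum flow = 13.
In the residual graph, reachable from Res: {Res, P1}.
Min-cut edges: Res→P2 (6), P1→J2 (7); capacity 6 + 7 = 13.
This cut is saturated, so no flow can exceed 13.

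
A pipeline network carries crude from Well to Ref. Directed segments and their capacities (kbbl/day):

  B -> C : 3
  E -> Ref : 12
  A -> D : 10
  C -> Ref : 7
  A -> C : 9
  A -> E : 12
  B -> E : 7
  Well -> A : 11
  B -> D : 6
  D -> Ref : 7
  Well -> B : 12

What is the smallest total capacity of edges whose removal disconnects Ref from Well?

Augment Well→A→C→Ref: bottleneck 7, flow now 7.
Augment Well→A→D→Ref: bottleneck 4, flow now 11.
Augment Well→B→D→Ref: bottleneck 3, flow now 14.
Augment Well→B→E→Ref: bottleneck 7, flow now 21.
Augment Well→B→C→A→E→Ref: bottleneck 2, flow now 23. (uses reverse residual edge)
No augmenting path remains; maximum flow = 23.
By max-flow min-cut, the minimum cut capacity equals the max flow.
In the residual graph, reachable from Well: {Well}.
Min-cut edges: Well→A (11), Well→B (12); capacity 11 + 12 = 23.

23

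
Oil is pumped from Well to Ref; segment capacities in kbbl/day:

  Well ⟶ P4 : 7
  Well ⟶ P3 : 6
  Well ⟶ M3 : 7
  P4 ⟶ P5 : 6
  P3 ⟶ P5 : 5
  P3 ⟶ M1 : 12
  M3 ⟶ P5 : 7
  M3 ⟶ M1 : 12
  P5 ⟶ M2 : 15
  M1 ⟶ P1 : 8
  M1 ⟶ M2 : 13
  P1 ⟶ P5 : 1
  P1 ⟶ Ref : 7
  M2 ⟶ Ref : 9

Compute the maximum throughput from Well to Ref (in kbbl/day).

Augment Well→P4→P5→M2→Ref: bottleneck 6, flow now 6.
Augment Well→P3→P5→M2→Ref: bottleneck 3, flow now 9.
Augment Well→P3→M1→P1→Ref: bottleneck 3, flow now 12.
Augment Well→M3→M1→P1→Ref: bottleneck 4, flow now 16.
No augmenting path remains; maximum flow = 16.
In the residual graph, reachable from Well: {Well, P4, P3, M3, P5, M1, P1, M2}.
Min-cut edges: P1→Ref (7), M2→Ref (9); capacity 7 + 9 = 16.
This cut is saturated, so no flow can exceed 16.

16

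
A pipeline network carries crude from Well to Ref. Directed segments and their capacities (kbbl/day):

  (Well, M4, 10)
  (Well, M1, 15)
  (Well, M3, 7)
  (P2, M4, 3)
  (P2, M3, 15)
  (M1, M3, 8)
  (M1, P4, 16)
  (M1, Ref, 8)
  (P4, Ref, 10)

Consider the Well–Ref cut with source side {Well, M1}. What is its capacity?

49

Edges leaving {Well, M1}: Well→M4 (10), Well→M3 (7), M1→M3 (8), M1→P4 (16), M1→Ref (8).
Cut capacity = 10 + 7 + 8 + 16 + 8 = 49.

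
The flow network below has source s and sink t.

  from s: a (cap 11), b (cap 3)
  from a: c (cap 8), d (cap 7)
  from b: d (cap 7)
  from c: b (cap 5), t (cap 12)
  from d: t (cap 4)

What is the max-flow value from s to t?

12

Augment s→a→c→t: bottleneck 8, flow now 8.
Augment s→a→d→t: bottleneck 3, flow now 11.
Augment s→b→d→t: bottleneck 1, flow now 12.
No augmenting path remains; maximum flow = 12.
In the residual graph, reachable from s: {s, a, b, d}.
Min-cut edges: a→c (8), d→t (4); capacity 8 + 4 = 12.
This cut is saturated, so no flow can exceed 12.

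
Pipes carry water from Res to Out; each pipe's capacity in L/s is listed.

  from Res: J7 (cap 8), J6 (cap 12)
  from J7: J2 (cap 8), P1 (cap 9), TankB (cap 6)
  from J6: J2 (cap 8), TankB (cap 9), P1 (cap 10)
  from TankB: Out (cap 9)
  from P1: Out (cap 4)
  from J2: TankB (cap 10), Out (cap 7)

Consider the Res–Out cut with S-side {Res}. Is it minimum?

Yes — it is a minimum cut (capacity 20).

Given cut capacity: 8 + 12 = 20.
Augment Res→J7→TankB→Out: bottleneck 6, flow now 6.
Augment Res→J7→P1→Out: bottleneck 2, flow now 8.
Augment Res→J6→TankB→Out: bottleneck 3, flow now 11.
Augment Res→J6→P1→Out: bottleneck 2, flow now 13.
Augment Res→J6→J2→Out: bottleneck 7, flow now 20.
No augmenting path remains; maximum flow = 20.
Cut capacity 20 equals the max flow, so it is a minimum cut.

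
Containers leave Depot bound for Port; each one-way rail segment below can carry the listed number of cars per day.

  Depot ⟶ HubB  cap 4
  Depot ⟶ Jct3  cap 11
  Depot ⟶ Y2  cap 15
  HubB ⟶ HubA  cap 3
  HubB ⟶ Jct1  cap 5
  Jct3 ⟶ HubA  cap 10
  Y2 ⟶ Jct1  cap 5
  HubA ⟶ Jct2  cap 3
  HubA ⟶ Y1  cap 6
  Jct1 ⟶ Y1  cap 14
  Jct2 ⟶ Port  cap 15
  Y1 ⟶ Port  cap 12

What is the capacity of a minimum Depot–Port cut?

15

Augment Depot→HubB→HubA→Jct2→Port: bottleneck 3, flow now 3.
Augment Depot→HubB→Jct1→Y1→Port: bottleneck 1, flow now 4.
Augment Depot→Jct3→HubA→Y1→Port: bottleneck 6, flow now 10.
Augment Depot→Y2→Jct1→Y1→Port: bottleneck 5, flow now 15.
No augmenting path remains; maximum flow = 15.
By max-flow min-cut, the minimum cut capacity equals the max flow.
In the residual graph, reachable from Depot: {Depot, HubB, Jct3, Y2, HubA, Jct1, Y1}.
Min-cut edges: HubA→Jct2 (3), Y1→Port (12); capacity 3 + 12 = 15.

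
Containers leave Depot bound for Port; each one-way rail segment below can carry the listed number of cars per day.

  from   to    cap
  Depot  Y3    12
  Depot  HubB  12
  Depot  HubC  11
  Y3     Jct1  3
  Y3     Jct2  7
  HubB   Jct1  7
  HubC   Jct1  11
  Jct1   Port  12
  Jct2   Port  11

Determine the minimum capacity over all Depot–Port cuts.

Augment Depot→Y3→Jct1→Port: bottleneck 3, flow now 3.
Augment Depot→Y3→Jct2→Port: bottleneck 7, flow now 10.
Augment Depot→HubB→Jct1→Port: bottleneck 7, flow now 17.
Augment Depot→HubC→Jct1→Port: bottleneck 2, flow now 19.
No augmenting path remains; maximum flow = 19.
By max-flow min-cut, the minimum cut capacity equals the max flow.
In the residual graph, reachable from Depot: {Depot, Y3, HubB, HubC, Jct1}.
Min-cut edges: Y3→Jct2 (7), Jct1→Port (12); capacity 7 + 12 = 19.

19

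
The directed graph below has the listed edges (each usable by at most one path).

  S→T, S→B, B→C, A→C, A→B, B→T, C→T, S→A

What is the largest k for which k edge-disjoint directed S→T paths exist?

3

Assign every edge capacity 1; by Menger, the answer equals the max flow.
Path S→T (+1); total 1.
Path S→B→T (+1); total 2.
Path S→A→C→T (+1); total 3.
No residual S→T path; max flow = 3.
Certifying cut of size 3: {S→A, S→B, S→T}.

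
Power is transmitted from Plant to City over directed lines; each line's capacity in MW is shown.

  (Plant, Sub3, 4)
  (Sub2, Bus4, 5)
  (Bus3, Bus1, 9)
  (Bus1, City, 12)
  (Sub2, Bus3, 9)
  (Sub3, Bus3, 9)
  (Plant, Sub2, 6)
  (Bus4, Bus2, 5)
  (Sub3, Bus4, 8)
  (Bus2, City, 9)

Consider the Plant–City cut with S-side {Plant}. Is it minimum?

Given cut capacity: 4 + 6 = 10.
Augment Plant→Sub3→Bus3→Bus1→City: bottleneck 4, flow now 4.
Augment Plant→Sub2→Bus3→Bus1→City: bottleneck 5, flow now 9.
Augment Plant→Sub2→Bus4→Bus2→City: bottleneck 1, flow now 10.
No augmenting path remains; maximum flow = 10.
Cut capacity 10 equals the max flow, so it is a minimum cut.

Yes — it is a minimum cut (capacity 10).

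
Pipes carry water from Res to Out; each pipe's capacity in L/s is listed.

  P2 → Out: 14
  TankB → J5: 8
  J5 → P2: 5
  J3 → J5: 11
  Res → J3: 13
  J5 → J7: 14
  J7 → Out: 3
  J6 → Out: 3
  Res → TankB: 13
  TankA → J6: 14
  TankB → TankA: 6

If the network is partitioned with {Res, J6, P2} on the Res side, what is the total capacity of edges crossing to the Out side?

43

Edges leaving {Res, J6, P2}: Res→J3 (13), Res→TankB (13), J6→Out (3), P2→Out (14).
Cut capacity = 13 + 13 + 3 + 14 = 43.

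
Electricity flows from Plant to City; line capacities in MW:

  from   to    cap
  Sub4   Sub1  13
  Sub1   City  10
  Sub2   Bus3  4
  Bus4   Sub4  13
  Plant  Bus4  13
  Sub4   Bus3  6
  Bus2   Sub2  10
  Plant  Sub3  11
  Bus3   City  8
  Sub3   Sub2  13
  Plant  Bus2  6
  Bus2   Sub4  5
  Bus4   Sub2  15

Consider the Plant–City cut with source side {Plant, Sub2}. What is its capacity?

Edges leaving {Plant, Sub2}: Plant→Bus2 (6), Plant→Bus4 (13), Plant→Sub3 (11), Sub2→Bus3 (4).
Cut capacity = 6 + 13 + 11 + 4 = 34.

34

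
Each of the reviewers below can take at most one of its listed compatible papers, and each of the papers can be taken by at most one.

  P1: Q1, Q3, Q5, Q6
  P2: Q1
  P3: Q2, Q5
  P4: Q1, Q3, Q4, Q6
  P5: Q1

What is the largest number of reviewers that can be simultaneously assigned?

4

Unit-capacity flow: source→left, listed edges, right→sink; max matching = max flow.
Augmenting path P1→Q1 (+1); matched 1.
Augmenting path P3→Q2 (+1); matched 2.
Augmenting path P4→Q3 (+1); matched 3.
Augmenting path P2→Q1→P1→Q5 (+1); matched 4.
No augmenting path remains; maximum matching = 4.
König certificate: {P1, P3, P4, Q1} is a vertex cover of size 4 (every listed pair touches it), so no matching can be larger.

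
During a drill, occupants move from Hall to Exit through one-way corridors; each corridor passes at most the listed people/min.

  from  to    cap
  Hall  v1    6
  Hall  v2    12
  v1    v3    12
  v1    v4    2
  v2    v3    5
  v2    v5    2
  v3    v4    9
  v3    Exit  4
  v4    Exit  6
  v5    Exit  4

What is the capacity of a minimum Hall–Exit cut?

Augment Hall→v1→v3→Exit: bottleneck 4, flow now 4.
Augment Hall→v1→v4→Exit: bottleneck 2, flow now 6.
Augment Hall→v2→v5→Exit: bottleneck 2, flow now 8.
Augment Hall→v2→v3→v4→Exit: bottleneck 4, flow now 12.
No augmenting path remains; maximum flow = 12.
By max-flow min-cut, the minimum cut capacity equals the max flow.
In the residual graph, reachable from Hall: {Hall, v1, v2, v3, v4}.
Min-cut edges: v2→v5 (2), v3→Exit (4), v4→Exit (6); capacity 2 + 4 + 6 = 12.

12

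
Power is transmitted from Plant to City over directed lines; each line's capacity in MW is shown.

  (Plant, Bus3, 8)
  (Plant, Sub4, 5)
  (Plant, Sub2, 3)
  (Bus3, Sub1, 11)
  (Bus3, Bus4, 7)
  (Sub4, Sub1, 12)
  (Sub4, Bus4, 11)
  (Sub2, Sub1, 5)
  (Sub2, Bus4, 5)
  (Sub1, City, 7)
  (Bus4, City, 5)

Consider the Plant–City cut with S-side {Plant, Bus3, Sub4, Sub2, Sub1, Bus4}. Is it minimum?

Yes — it is a minimum cut (capacity 12).

Given cut capacity: 7 + 5 = 12.
Augment Plant→Bus3→Sub1→City: bottleneck 7, flow now 7.
Augment Plant→Bus3→Bus4→City: bottleneck 1, flow now 8.
Augment Plant→Sub4→Bus4→City: bottleneck 4, flow now 12.
No augmenting path remains; maximum flow = 12.
Cut capacity 12 equals the max flow, so it is a minimum cut.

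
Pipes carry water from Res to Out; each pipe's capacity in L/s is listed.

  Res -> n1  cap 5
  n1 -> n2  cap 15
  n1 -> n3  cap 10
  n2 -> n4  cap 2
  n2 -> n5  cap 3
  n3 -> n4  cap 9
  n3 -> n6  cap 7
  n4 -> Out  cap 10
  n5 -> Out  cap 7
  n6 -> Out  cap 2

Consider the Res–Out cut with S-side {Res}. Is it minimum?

Yes — it is a minimum cut (capacity 5).

Given cut capacity: 5 = 5.
Augment Res→n1→n2→n4→Out: bottleneck 2, flow now 2.
Augment Res→n1→n2→n5→Out: bottleneck 3, flow now 5.
No augmenting path remains; maximum flow = 5.
Cut capacity 5 equals the max flow, so it is a minimum cut.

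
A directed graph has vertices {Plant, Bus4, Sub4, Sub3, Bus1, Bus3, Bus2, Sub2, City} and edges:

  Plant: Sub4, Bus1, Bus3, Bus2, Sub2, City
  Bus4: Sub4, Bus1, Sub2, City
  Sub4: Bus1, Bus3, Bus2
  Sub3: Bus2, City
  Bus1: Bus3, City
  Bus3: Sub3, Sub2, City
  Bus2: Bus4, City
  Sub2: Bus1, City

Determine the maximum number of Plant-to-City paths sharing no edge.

6

Assign every edge capacity 1; by Menger, the answer equals the max flow.
Path Plant→City (+1); total 1.
Path Plant→Bus1→City (+1); total 2.
Path Plant→Bus3→City (+1); total 3.
Path Plant→Bus2→City (+1); total 4.
Path Plant→Sub2→City (+1); total 5.
Path Plant→Sub4→Bus3→Sub3→City (+1); total 6.
No residual Plant→City path; max flow = 6.
Certifying cut of size 6: {Plant→Bus1, Plant→Bus2, Plant→Bus3, Plant→City, Plant→Sub2, Plant→Sub4}.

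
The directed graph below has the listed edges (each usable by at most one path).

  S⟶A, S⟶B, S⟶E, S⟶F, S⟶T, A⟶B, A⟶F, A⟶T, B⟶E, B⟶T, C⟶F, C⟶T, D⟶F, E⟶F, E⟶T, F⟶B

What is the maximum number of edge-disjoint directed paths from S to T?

Assign every edge capacity 1; by Menger, the answer equals the max flow.
Path S→T (+1); total 1.
Path S→A→T (+1); total 2.
Path S→B→T (+1); total 3.
Path S→E→T (+1); total 4.
No residual S→T path; max flow = 4.
Certifying cut of size 4: {B→T, E→T, S→A, S→T}.

4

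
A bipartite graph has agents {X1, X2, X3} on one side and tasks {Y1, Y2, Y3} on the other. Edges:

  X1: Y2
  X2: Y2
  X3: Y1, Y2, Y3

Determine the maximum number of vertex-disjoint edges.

Unit-capacity flow: source→left, listed edges, right→sink; max matching = max flow.
Augmenting path X1→Y2 (+1); matched 1.
Augmenting path X3→Y1 (+1); matched 2.
No augmenting path remains; maximum matching = 2.
König certificate: {X3, Y2} is a vertex cover of size 2 (every listed pair touches it), so no matching can be larger.

2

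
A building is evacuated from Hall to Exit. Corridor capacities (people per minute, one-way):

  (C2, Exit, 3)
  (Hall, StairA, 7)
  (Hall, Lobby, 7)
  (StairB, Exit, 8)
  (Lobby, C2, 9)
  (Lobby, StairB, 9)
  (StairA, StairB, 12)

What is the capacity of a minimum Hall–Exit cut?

11

Augment Hall→Lobby→C2→Exit: bottleneck 3, flow now 3.
Augment Hall→Lobby→StairB→Exit: bottleneck 4, flow now 7.
Augment Hall→StairA→StairB→Exit: bottleneck 4, flow now 11.
No augmenting path remains; maximum flow = 11.
By max-flow min-cut, the minimum cut capacity equals the max flow.
In the residual graph, reachable from Hall: {Hall, Lobby, StairA, C2, StairB}.
Min-cut edges: C2→Exit (3), StairB→Exit (8); capacity 3 + 8 = 11.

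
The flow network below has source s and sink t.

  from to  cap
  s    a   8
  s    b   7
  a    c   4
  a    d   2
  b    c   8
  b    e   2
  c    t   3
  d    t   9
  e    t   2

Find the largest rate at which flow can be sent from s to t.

Augment s→a→c→t: bottleneck 3, flow now 3.
Augment s→a→d→t: bottleneck 2, flow now 5.
Augment s→b→e→t: bottleneck 2, flow now 7.
No augmenting path remains; maximum flow = 7.
In the residual graph, reachable from s: {s, a, b, c}.
Min-cut edges: a→d (2), b→e (2), c→t (3); capacity 2 + 2 + 3 = 7.
This cut is saturated, so no flow can exceed 7.

7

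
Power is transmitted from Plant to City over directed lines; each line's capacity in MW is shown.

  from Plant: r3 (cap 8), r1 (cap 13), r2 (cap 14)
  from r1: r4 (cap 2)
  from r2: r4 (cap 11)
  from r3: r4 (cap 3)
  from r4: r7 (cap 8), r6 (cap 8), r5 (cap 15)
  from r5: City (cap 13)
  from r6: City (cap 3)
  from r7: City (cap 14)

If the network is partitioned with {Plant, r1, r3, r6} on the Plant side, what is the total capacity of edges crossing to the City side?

22

Edges leaving {Plant, r1, r3, r6}: Plant→r2 (14), r1→r4 (2), r3→r4 (3), r6→City (3).
Cut capacity = 14 + 2 + 3 + 3 = 22.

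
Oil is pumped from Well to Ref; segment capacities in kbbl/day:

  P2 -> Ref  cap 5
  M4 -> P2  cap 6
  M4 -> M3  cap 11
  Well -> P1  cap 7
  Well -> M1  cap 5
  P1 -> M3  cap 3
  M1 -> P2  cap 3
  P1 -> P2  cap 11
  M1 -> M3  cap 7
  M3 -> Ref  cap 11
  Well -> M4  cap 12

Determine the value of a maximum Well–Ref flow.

Augment Well→M4→P2→Ref: bottleneck 5, flow now 5.
Augment Well→M4→M3→Ref: bottleneck 7, flow now 12.
Augment Well→M1→M3→Ref: bottleneck 4, flow now 16.
No augmenting path remains; maximum flow = 16.
In the residual graph, reachable from Well: {Well, M4, M1, P1, P2, M3}.
Min-cut edges: P2→Ref (5), M3→Ref (11); capacity 5 + 11 = 16.
This cut is saturated, so no flow can exceed 16.

16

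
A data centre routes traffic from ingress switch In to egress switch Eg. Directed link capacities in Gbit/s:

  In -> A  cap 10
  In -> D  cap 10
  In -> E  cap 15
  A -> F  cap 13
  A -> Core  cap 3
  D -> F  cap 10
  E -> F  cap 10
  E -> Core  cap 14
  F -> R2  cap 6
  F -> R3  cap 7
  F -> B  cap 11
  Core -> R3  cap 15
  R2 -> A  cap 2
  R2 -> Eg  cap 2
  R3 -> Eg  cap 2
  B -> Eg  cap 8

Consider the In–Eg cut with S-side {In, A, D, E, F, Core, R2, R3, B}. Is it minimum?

Given cut capacity: 2 + 2 + 8 = 12.
Augment In→A→F→R2→Eg: bottleneck 2, flow now 2.
Augment In→A→F→R3→Eg: bottleneck 2, flow now 4.
Augment In→A→F→B→Eg: bottleneck 6, flow now 10.
Augment In→D→F→B→Eg: bottleneck 2, flow now 12.
No augmenting path remains; maximum flow = 12.
Cut capacity 12 equals the max flow, so it is a minimum cut.

Yes — it is a minimum cut (capacity 12).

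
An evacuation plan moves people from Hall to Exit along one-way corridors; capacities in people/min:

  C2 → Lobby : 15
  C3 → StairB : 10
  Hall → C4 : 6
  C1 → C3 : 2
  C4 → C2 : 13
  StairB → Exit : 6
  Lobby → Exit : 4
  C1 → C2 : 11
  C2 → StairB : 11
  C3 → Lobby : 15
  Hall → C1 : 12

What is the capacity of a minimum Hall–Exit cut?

Augment Hall→C4→C2→Lobby→Exit: bottleneck 4, flow now 4.
Augment Hall→C4→C2→StairB→Exit: bottleneck 2, flow now 6.
Augment Hall→C1→C3→StairB→Exit: bottleneck 2, flow now 8.
Augment Hall→C1→C2→StairB→Exit: bottleneck 2, flow now 10.
No augmenting path remains; maximum flow = 10.
By max-flow min-cut, the minimum cut capacity equals the max flow.
In the residual graph, reachable from Hall: {Hall, C4, C1, C3, C2, Lobby, StairB}.
Min-cut edges: Lobby→Exit (4), StairB→Exit (6); capacity 4 + 6 = 10.

10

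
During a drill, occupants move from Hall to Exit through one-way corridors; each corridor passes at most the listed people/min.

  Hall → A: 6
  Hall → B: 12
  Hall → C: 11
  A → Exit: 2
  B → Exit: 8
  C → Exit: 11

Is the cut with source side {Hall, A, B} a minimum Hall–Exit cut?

Given cut capacity: 11 + 2 + 8 = 21.
Augment Hall→A→Exit: bottleneck 2, flow now 2.
Augment Hall→B→Exit: bottleneck 8, flow now 10.
Augment Hall→C→Exit: bottleneck 11, flow now 21.
No augmenting path remains; maximum flow = 21.
Cut capacity 21 equals the max flow, so it is a minimum cut.

Yes — it is a minimum cut (capacity 21).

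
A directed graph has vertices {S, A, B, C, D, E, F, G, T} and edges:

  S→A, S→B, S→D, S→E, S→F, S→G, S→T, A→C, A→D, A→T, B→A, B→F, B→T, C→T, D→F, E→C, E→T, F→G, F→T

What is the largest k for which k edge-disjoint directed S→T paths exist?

Assign every edge capacity 1; by Menger, the answer equals the max flow.
Path S→T (+1); total 1.
Path S→A→T (+1); total 2.
Path S→B→T (+1); total 3.
Path S→E→T (+1); total 4.
Path S→F→T (+1); total 5.
No residual S→T path; max flow = 5.
Certifying cut of size 5: {F→T, S→A, S→B, S→E, S→T}.

5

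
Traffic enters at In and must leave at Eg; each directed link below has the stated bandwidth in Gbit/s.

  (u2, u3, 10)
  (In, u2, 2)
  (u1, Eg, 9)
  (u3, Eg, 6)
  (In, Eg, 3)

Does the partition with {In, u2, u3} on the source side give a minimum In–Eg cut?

Given cut capacity: 3 + 6 = 9.
Augment In→Eg: bottleneck 3, flow now 3.
Augment In→u2→u3→Eg: bottleneck 2, flow now 5.
No augmenting path remains; maximum flow = 5.
In the residual graph, reachable from In: {In}.
Min-cut edges: In→u2 (2), In→Eg (3); capacity 2 + 3 = 5.
Cut capacity 9 exceeds the max flow 5, so it is not minimum.

No — its capacity is 9, but the minimum cut has capacity 5.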